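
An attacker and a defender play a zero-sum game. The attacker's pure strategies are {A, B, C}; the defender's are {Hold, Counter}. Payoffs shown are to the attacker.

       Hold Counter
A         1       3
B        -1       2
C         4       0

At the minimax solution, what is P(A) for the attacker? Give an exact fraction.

2/3

Row minima: A → 1, B → -1, C → 0; maximin = 1.
Column maxima: Hold → 4, Counter → 3; minimax = 3.
1 ≠ 3, so there is no saddle point; optimal play is mixed.
B is strictly dominated by A, so the attacker never plays it.
On the remaining 2×2 (A, C vs Hold, Counter):
Let the attacker play A with probability p. Expected payoff against Hold: 1p + 4(1−p) = −3p + 4; against Counter: 3p + 0(1−p) = 3p.
Setting these equal: −3p + 4 = 3p ⇒ −6p = -4 ⇒ p = 2/3, and the value is (-3)·(2/3) + 4 = 2.
For the defender: with q = P(Hold), equating A's and C's payoffs gives −2q + 3 = 4q ⇒ q = 1/2.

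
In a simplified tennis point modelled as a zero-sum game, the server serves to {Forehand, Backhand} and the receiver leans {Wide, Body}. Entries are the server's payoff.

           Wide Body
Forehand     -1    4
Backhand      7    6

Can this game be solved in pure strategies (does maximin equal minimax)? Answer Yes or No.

Yes

Row minima: Forehand → -1, Backhand → 6; maximin = 6.
Column maxima: Wide → 7, Body → 6; minimax = 6.
maximin = minimax = 6, so a saddle point exists.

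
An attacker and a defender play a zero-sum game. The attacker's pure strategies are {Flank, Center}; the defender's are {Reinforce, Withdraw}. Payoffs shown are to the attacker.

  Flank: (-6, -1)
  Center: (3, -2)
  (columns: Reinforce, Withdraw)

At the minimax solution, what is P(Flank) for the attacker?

1/2

Row minima: Flank → -6, Center → -2; maximin = -2.
Column maxima: Reinforce → 3, Withdraw → -1; minimax = -1.
-2 ≠ -1, so there is no saddle point; optimal play is mixed.
Let the attacker play Flank with probability p. Expected payoff against Reinforce: (-6)p + 3(1−p) = −9p + 3; against Withdraw: (-1)p + (-2)(1−p) = p − 2.
Setting these equal: −9p + 3 = p − 2 ⇒ −10p = -5 ⇒ p = 1/2, and the value is (-9)·(1/2) + 3 = -3/2.
For the defender: with q = P(Reinforce), equating Flank's and Center's payoffs gives −5q − 1 = 5q − 2 ⇒ q = 1/10.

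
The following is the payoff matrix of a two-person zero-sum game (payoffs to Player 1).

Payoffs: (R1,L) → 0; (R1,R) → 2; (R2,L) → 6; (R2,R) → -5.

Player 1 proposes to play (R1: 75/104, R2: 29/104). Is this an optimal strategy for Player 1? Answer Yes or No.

No

Against L this mix gives (75/104)·0 + (29/104)·6 = 87/52.
Against R this mix gives (75/104)·2 + (29/104)·(-5) = 5/104.
Player 2 will play R, holding Player 1 to 5/104. Shifting weight toward the row that does better against R would raise this floor (the equalizing mix achieves 12/13 against both R and L), so the proposed strategy is not optimal.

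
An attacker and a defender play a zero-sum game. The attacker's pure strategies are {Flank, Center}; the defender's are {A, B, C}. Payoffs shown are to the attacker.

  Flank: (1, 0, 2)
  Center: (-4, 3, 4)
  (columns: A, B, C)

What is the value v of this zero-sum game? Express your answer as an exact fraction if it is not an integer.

3/8

Row minima: Flank → 0, Center → -4; maximin = 0.
Column maxima: A → 1, B → 3, C → 4; minimax = 1.
0 ≠ 1, so there is no saddle point; optimal play is mixed.
C is strictly dominated by A (it gives the attacker strictly more in every row), so the defender never plays it.
On the remaining 2×2 (Flank, Center vs A, B):
Let the attacker play Flank with probability p. Expected payoff against A: 1p + (-4)(1−p) = 5p − 4; against B: 0p + 3(1−p) = −3p + 3.
Setting these equal: 5p − 4 = −3p + 3 ⇒ 8p = 7 ⇒ p = 7/8, and the value is (5)·(7/8) − 4 = 3/8.
For the defender: with q = P(A), equating Flank's and Center's payoffs gives q = −7q + 3 ⇒ q = 3/8.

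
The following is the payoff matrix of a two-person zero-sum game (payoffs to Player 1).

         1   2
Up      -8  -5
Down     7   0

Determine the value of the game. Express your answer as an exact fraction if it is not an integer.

0

Row minima: Up → -8, Down → 0; maximin = 0.
Column maxima: 1 → 7, 2 → 0; minimax = 0.
Since maximin = minimax = 0, there is a saddle point and the value is 0.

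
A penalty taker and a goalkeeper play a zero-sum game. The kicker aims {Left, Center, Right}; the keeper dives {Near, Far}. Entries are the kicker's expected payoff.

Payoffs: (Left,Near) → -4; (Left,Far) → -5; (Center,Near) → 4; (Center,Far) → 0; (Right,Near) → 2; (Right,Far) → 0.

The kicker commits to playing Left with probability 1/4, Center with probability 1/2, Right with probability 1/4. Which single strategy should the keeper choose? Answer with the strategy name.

Far

If the keeper plays Near, the kicker's expected payoff is (1/4)·(-4) + (1/2)·4 + (1/4)·2 = 3/2.
If the keeper plays Far, the kicker's expected payoff is (1/4)·(-5) + (1/2)·0 + (1/4)·0 = -5/4.
The keeper minimizes the kicker's payoff; the smallest is -5/4, so the best response is Far.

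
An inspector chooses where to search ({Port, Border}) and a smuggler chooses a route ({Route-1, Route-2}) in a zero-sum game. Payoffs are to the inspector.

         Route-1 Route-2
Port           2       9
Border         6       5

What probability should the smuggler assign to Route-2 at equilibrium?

Row minima: Port → 2, Border → 5; maximin = 5.
Column maxima: Route-1 → 6, Route-2 → 9; minimax = 6.
5 ≠ 6, so there is no saddle point; optimal play is mixed.
Let the inspector play Port with probability p. Expected payoff against Route-1: 2p + 6(1−p) = −4p + 6; against Route-2: 9p + 5(1−p) = 4p + 5.
Setting these equal: −4p + 6 = 4p + 5 ⇒ −8p = -1 ⇒ p = 1/8, and the value is (-4)·(1/8) + 6 = 11/2.
For the smuggler: with q = P(Route-1), equating Port's and Border's payoffs gives −7q + 9 = q + 5 ⇒ q = 1/2.

1/2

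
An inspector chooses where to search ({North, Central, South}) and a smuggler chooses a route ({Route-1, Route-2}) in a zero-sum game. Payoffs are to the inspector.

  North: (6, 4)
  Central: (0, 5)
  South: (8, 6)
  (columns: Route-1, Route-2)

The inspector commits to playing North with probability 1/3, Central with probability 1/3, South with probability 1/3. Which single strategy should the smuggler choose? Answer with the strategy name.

If the smuggler plays Route-1, the inspector's expected payoff is (1/3)·6 + (1/3)·0 + (1/3)·8 = 14/3.
If the smuggler plays Route-2, the inspector's expected payoff is (1/3)·4 + (1/3)·5 + (1/3)·6 = 5.
The smuggler minimizes the inspector's payoff; the smallest is 14/3, so the best response is Route-1.

Route-1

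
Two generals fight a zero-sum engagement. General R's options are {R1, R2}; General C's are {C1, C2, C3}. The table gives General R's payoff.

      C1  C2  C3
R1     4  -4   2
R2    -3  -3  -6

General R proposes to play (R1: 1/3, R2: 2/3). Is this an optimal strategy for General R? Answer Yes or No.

Yes

Against C1 this mix gives (1/3)·4 + (2/3)·(-3) = -2/3.
Against C2 this mix gives (1/3)·(-4) + (2/3)·(-3) = -10/3.
Against C3 this mix gives (1/3)·2 + (2/3)·(-6) = -10/3.
All of General C's active replies (C2, C3) yield -10/3, and no column does worse for General R. The mix makes General C indifferent and guarantees -10/3, so it is optimal.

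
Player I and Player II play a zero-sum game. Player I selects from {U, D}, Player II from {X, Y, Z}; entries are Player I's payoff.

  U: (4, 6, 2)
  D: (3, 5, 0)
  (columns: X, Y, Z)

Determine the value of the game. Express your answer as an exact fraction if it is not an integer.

Row minima: U → 2, D → 0; maximin = 2.
Column maxima: X → 4, Y → 6, Z → 2; minimax = 2.
Since maximin = minimax = 2, there is a saddle point and the value is 2.

2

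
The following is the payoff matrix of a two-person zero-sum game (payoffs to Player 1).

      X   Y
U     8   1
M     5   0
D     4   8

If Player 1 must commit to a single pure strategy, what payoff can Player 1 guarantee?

4

Row minima: U → 1, M → 0, D → 4.
The best of these is 4.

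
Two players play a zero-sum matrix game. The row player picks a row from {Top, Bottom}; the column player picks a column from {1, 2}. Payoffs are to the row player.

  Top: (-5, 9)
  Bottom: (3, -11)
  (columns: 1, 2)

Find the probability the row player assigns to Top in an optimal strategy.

Row minima: Top → -5, Bottom → -11; maximin = -5.
Column maxima: 1 → 3, 2 → 9; minimax = 3.
-5 ≠ 3, so there is no saddle point; optimal play is mixed.
Let the row player play Top with probability p. Expected payoff against 1: (-5)p + 3(1−p) = −8p + 3; against 2: 9p + (-11)(1−p) = 20p − 11.
Setting these equal: −8p + 3 = 20p − 11 ⇒ −28p = -14 ⇒ p = 1/2, and the value is (-8)·(1/2) + 3 = -1.
For the column player: with q = P(1), equating Top's and Bottom's payoffs gives −14q + 9 = 14q − 11 ⇒ q = 5/7.

1/2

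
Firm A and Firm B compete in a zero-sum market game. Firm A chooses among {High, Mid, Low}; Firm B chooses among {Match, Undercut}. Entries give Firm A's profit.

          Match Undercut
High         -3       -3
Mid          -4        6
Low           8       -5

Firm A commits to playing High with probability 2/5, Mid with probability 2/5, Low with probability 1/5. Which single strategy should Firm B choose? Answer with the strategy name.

If Firm B plays Match, Firm A's expected payoff is (2/5)·(-3) + (2/5)·(-4) + (1/5)·8 = -6/5.
If Firm B plays Undercut, Firm A's expected payoff is (2/5)·(-3) + (2/5)·6 + (1/5)·(-5) = 1/5.
Firm B minimizes Firm A's payoff; the smallest is -6/5, so the best response is Match.

Match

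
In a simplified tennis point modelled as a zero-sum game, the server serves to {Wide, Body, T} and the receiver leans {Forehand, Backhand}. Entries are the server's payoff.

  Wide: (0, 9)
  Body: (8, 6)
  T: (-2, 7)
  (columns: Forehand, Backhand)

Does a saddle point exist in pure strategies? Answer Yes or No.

No

Row minima: Wide → 0, Body → 6, T → -2; maximin = 6.
Column maxima: Forehand → 8, Backhand → 9; minimax = 8.
6 ≠ 8, so no pure-strategy equilibrium exists.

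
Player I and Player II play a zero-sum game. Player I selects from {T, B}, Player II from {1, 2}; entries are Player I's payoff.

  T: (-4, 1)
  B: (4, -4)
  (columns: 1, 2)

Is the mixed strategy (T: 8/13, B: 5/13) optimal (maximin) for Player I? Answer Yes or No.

Yes

Against 1 this mix gives (8/13)·(-4) + (5/13)·4 = -12/13.
Against 2 this mix gives (8/13)·1 + (5/13)·(-4) = -12/13.
All of Player II's active replies (1, 2) yield -12/13, and no column does worse for Player I. The mix makes Player II indifferent and guarantees -12/13, so it is optimal.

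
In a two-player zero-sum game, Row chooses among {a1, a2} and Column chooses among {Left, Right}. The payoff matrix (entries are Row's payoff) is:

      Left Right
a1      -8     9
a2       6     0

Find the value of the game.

54/23

Row minima: a1 → -8, a2 → 0; maximin = 0.
Column maxima: Left → 6, Right → 9; minimax = 6.
0 ≠ 6, so there is no saddle point; optimal play is mixed.
Let Row play a1 with probability p. Expected payoff against Left: (-8)p + 6(1−p) = −14p + 6; against Right: 9p + 0(1−p) = 9p.
Setting these equal: −14p + 6 = 9p ⇒ −23p = -6 ⇒ p = 6/23, and the value is (-14)·(6/23) + 6 = 54/23.
For Column: with q = P(Left), equating a1's and a2's payoffs gives −17q + 9 = 6q ⇒ q = 9/23.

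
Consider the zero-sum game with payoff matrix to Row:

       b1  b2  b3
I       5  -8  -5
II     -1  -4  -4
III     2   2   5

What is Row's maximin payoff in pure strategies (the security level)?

2

Row minima: I → -8, II → -4, III → 2.
The best of these is 2.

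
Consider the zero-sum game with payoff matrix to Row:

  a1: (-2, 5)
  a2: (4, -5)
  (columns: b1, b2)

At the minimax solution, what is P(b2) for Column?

3/8

Row minima: a1 → -2, a2 → -5; maximin = -2.
Column maxima: b1 → 4, b2 → 5; minimax = 4.
-2 ≠ 4, so there is no saddle point; optimal play is mixed.
Let Row play a1 with probability p. Expected payoff against b1: (-2)p + 4(1−p) = −6p + 4; against b2: 5p + (-5)(1−p) = 10p − 5.
Setting these equal: −6p + 4 = 10p − 5 ⇒ −16p = -9 ⇒ p = 9/16, and the value is (-6)·(9/16) + 4 = 5/8.
For Column: with q = P(b1), equating a1's and a2's payoffs gives −7q + 5 = 9q − 5 ⇒ q = 5/8.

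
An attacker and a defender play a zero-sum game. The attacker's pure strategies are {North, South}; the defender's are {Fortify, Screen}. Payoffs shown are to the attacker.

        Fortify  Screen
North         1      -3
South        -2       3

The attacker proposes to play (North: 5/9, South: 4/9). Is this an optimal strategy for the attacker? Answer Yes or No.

Yes

Against Fortify this mix gives (5/9)·1 + (4/9)·(-2) = -1/3.
Against Screen this mix gives (5/9)·(-3) + (4/9)·3 = -1/3.
All of the defender's active replies (Fortify, Screen) yield -1/3, and no column does worse for the attacker. The mix makes the defender indifferent and guarantees -1/3, so it is optimal.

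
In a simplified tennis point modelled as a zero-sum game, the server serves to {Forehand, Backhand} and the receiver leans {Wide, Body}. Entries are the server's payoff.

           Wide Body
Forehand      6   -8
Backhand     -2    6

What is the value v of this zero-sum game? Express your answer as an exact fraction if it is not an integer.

10/11

Row minima: Forehand → -8, Backhand → -2; maximin = -2.
Column maxima: Wide → 6, Body → 6; minimax = 6.
-2 ≠ 6, so there is no saddle point; optimal play is mixed.
Let the server play Forehand with probability p. Expected payoff against Wide: 6p + (-2)(1−p) = 8p − 2; against Body: (-8)p + 6(1−p) = −14p + 6.
Setting these equal: 8p − 2 = −14p + 6 ⇒ 22p = 8 ⇒ p = 4/11, and the value is (8)·(4/11) − 2 = 10/11.
For the receiver: with q = P(Wide), equating Forehand's and Backhand's payoffs gives 14q − 8 = −8q + 6 ⇒ q = 7/11.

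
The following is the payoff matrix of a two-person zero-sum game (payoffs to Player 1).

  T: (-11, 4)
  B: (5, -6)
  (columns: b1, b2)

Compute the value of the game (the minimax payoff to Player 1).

Row minima: T → -11, B → -6; maximin = -6.
Column maxima: b1 → 5, b2 → 4; minimax = 4.
-6 ≠ 4, so there is no saddle point; optimal play is mixed.
Let Player 1 play T with probability p. Expected payoff against b1: (-11)p + 5(1−p) = −16p + 5; against b2: 4p + (-6)(1−p) = 10p − 6.
Setting these equal: −16p + 5 = 10p − 6 ⇒ −26p = -11 ⇒ p = 11/26, and the value is (-16)·(11/26) + 5 = -23/13.
For Player 2: with q = P(b1), equating T's and B's payoffs gives −15q + 4 = 11q − 6 ⇒ q = 5/13.

-23/13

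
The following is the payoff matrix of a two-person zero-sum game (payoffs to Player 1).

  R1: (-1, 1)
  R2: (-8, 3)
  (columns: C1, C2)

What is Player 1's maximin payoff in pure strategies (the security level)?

Row minima: R1 → -1, R2 → -8.
The best of these is -1.

-1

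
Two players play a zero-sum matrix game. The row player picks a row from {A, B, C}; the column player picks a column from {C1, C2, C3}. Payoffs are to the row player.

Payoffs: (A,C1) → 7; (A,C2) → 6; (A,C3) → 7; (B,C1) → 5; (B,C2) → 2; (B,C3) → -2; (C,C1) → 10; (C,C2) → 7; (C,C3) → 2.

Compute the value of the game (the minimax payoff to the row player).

Row minima: A → 6, B → -2, C → 2; maximin = 6.
Column maxima: C1 → 10, C2 → 7, C3 → 7; minimax = 7.
6 ≠ 7, so there is no saddle point; optimal play is mixed.
B is strictly dominated by A, so the row player never plays it.
C1 is strictly dominated by C2 (it gives the row player strictly more in every row), so the column player never plays it.
On the remaining 2×2 (A, C vs C2, C3):
Let the row player play A with probability p. Expected payoff against C2: 6p + 7(1−p) = −p + 7; against C3: 7p + 2(1−p) = 5p + 2.
Setting these equal: −p + 7 = 5p + 2 ⇒ −6p = -5 ⇒ p = 5/6, and the value is (-1)·(5/6) + 7 = 37/6.
For the column player: with q = P(C2), equating A's and C's payoffs gives −q + 7 = 5q + 2 ⇒ q = 5/6.

37/6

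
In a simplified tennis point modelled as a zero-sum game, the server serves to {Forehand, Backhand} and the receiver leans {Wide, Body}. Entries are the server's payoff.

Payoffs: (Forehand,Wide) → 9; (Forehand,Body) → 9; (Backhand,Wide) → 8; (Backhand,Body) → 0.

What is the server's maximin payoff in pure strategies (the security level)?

Row minima: Forehand → 9, Backhand → 0.
The best of these is 9.

9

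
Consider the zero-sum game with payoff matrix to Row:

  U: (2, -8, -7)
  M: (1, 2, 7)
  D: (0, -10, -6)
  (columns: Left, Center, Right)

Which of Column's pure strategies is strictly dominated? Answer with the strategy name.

Right

Center holds Row's payoff strictly below Right in every row: -8 < -7, 2 < 7, -10 < -6.
So Right is strictly dominated for Column.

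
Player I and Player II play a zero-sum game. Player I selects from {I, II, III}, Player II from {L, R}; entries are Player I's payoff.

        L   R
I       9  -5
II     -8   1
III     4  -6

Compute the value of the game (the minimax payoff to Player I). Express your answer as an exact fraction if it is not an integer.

Row minima: I → -5, II → -8, III → -6; maximin = -5.
Column maxima: L → 9, R → 1; minimax = 1.
-5 ≠ 1, so there is no saddle point; optimal play is mixed.
III is strictly dominated by I, so Player I never plays it.
On the remaining 2×2 (I, II vs L, R):
Let Player I play I with probability p. Expected payoff against L: 9p + (-8)(1−p) = 17p − 8; against R: (-5)p + 1(1−p) = −6p + 1.
Setting these equal: 17p − 8 = −6p + 1 ⇒ 23p = 9 ⇒ p = 9/23, and the value is (17)·(9/23) − 8 = -31/23.
For Player II: with q = P(L), equating I's and II's payoffs gives 14q − 5 = −9q + 1 ⇒ q = 6/23.

-31/23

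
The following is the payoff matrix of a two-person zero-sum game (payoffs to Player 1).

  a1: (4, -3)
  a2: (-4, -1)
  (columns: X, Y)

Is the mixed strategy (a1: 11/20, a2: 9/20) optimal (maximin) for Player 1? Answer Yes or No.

Against X this mix gives (11/20)·4 + (9/20)·(-4) = 2/5.
Against Y this mix gives (11/20)·(-3) + (9/20)·(-1) = -21/10.
Player 2 will play Y, holding Player 1 to -21/10. Shifting weight toward the row that does better against Y would raise this floor (the equalizing mix achieves -8/5 against both Y and X), so the proposed strategy is not optimal.

No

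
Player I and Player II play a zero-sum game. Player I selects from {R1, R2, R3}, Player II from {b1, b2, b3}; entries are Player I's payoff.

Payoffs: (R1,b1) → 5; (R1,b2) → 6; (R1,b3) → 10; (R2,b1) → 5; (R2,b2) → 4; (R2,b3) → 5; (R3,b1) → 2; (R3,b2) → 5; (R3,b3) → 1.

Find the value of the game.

5

Row minima: R1 → 5, R2 → 4, R3 → 1; maximin = 5.
Column maxima: b1 → 5, b2 → 6, b3 → 10; minimax = 5.
Since maximin = minimax = 5, there is a saddle point and the value is 5.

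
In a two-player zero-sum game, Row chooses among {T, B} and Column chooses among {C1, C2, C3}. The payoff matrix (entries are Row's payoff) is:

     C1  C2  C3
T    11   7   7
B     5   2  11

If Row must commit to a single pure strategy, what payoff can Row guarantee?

Row minima: T → 7, B → 2.
The best of these is 7.

7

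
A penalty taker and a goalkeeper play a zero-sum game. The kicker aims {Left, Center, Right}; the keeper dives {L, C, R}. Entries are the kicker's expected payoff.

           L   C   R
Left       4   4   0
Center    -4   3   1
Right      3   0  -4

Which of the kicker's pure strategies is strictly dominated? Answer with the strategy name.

Right

Left gives a strictly higher payoff than Right against every column: 4 > 3, 4 > 0, 0 > -4.
So Right is strictly dominated and the kicker never plays it.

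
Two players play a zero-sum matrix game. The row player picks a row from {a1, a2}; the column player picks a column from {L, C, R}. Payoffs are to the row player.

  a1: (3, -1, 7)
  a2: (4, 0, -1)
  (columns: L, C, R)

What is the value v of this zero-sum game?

-1/9

Row minima: a1 → -1, a2 → -1; maximin = -1.
Column maxima: L → 4, C → 0, R → 7; minimax = 0.
-1 ≠ 0, so there is no saddle point; optimal play is mixed.
L is strictly dominated by C (it gives the row player strictly more in every row), so the column player never plays it.
On the remaining 2×2 (a1, a2 vs C, R):
Let the row player play a1 with probability p. Expected payoff against C: (-1)p + 0(1−p) = −p; against R: 7p + (-1)(1−p) = 8p − 1.
Setting these equal: −p = 8p − 1 ⇒ −9p = -1 ⇒ p = 1/9, and the value is (-1)·(1/9) = -1/9.
For the column player: with q = P(C), equating a1's and a2's payoffs gives −8q + 7 = q − 1 ⇒ q = 8/9.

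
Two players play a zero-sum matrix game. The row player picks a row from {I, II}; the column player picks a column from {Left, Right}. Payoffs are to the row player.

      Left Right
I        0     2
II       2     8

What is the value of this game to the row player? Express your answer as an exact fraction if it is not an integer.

2

Row minima: I → 0, II → 2; maximin = 2.
Column maxima: Left → 2, Right → 8; minimax = 2.
Since maximin = minimax = 2, there is a saddle point and the value is 2.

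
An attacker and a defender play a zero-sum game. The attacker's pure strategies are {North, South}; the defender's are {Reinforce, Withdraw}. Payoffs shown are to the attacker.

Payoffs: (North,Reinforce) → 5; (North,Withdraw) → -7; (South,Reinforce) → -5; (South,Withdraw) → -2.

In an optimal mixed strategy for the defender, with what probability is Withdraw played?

2/3

Row minima: North → -7, South → -5; maximin = -5.
Column maxima: Reinforce → 5, Withdraw → -2; minimax = -2.
-5 ≠ -2, so there is no saddle point; optimal play is mixed.
Let the attacker play North with probability p. Expected payoff against Reinforce: 5p + (-5)(1−p) = 10p − 5; against Withdraw: (-7)p + (-2)(1−p) = −5p − 2.
Setting these equal: 10p − 5 = −5p − 2 ⇒ 15p = 3 ⇒ p = 1/5, and the value is (10)·(1/5) − 5 = -3.
For the defender: with q = P(Reinforce), equating North's and South's payoffs gives 12q − 7 = −3q − 2 ⇒ q = 1/3.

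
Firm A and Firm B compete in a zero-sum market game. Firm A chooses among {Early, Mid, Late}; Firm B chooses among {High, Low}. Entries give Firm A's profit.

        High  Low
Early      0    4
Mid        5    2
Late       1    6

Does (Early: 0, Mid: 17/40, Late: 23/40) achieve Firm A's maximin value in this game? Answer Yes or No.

Against High this mix gives (17/40)·5 + (23/40)·1 = 27/10.
Against Low this mix gives (17/40)·2 + (23/40)·6 = 43/10.
Firm B will play High, holding Firm A to 27/10. Shifting weight toward the row that does better against High would raise this floor (the equalizing mix achieves 7/2 against both High and Low), so the proposed strategy is not optimal.

No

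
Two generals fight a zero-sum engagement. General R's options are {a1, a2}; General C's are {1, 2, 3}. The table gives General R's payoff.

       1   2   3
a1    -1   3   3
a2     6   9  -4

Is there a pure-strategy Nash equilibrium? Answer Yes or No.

No

Row minima: a1 → -1, a2 → -4; maximin = -1.
Column maxima: 1 → 6, 2 → 9, 3 → 3; minimax = 3.
-1 ≠ 3, so no pure-strategy equilibrium exists.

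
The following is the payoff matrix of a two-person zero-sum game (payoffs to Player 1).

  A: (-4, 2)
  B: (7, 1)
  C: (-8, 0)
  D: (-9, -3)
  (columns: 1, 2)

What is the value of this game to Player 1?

3/2

Row minima: A → -4, B → 1, C → -8, D → -9; maximin = 1.
Column maxima: 1 → 7, 2 → 2; minimax = 2.
1 ≠ 2, so there is no saddle point; optimal play is mixed.
C is strictly dominated by A, so Player 1 never plays it.
D is strictly dominated by A, so Player 1 never plays it.
On the remaining 2×2 (A, B vs 1, 2):
Let Player 1 play A with probability p. Expected payoff against 1: (-4)p + 7(1−p) = −11p + 7; against 2: 2p + 1(1−p) = p + 1.
Setting these equal: −11p + 7 = p + 1 ⇒ −12p = -6 ⇒ p = 1/2, and the value is (-11)·(1/2) + 7 = 3/2.
For Player 2: with q = P(1), equating A's and B's payoffs gives −6q + 2 = 6q + 1 ⇒ q = 1/12.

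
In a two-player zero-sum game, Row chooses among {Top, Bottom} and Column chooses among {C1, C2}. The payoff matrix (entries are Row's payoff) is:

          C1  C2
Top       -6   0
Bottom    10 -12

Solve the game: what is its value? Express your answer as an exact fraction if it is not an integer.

Row minima: Top → -6, Bottom → -12; maximin = -6.
Column maxima: C1 → 10, C2 → 0; minimax = 0.
-6 ≠ 0, so there is no saddle point; optimal play is mixed.
Let Row play Top with probability p. Expected payoff against C1: (-6)p + 10(1−p) = −16p + 10; against C2: 0p + (-12)(1−p) = 12p − 12.
Setting these equal: −16p + 10 = 12p − 12 ⇒ −28p = -22 ⇒ p = 11/14, and the value is (-16)·(11/14) + 10 = -18/7.
For Column: with q = P(C1), equating Top's and Bottom's payoffs gives −6q = 22q − 12 ⇒ q = 3/7.

-18/7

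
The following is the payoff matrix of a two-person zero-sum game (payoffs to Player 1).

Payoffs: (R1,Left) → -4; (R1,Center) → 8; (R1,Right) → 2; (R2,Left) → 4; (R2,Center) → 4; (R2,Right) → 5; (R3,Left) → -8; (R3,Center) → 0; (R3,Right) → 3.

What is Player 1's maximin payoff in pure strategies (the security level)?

Row minima: R1 → -4, R2 → 4, R3 → -8.
The best of these is 4.

4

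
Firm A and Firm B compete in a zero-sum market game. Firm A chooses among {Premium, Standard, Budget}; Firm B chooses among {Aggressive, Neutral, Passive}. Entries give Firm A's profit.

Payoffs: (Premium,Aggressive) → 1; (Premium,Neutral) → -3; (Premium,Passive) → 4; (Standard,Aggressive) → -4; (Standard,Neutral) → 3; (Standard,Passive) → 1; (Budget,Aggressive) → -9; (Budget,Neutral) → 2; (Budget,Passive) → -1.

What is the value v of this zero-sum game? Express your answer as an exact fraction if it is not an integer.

-9/11

Row minima: Premium → -3, Standard → -4, Budget → -9; maximin = -3.
Column maxima: Aggressive → 1, Neutral → 3, Passive → 4; minimax = 1.
-3 ≠ 1, so there is no saddle point; optimal play is mixed.
Budget is strictly dominated by Standard, so Firm A never plays it.
Passive is strictly dominated by Aggressive (it gives Firm A strictly more in every row), so Firm B never plays it.
On the remaining 2×2 (Premium, Standard vs Aggressive, Neutral):
Let Firm A play Premium with probability p. Expected payoff against Aggressive: 1p + (-4)(1−p) = 5p − 4; against Neutral: (-3)p + 3(1−p) = −6p + 3.
Setting these equal: 5p − 4 = −6p + 3 ⇒ 11p = 7 ⇒ p = 7/11, and the value is (5)·(7/11) − 4 = -9/11.
For Firm B: with q = P(Aggressive), equating Premium's and Standard's payoffs gives 4q − 3 = −7q + 3 ⇒ q = 6/11.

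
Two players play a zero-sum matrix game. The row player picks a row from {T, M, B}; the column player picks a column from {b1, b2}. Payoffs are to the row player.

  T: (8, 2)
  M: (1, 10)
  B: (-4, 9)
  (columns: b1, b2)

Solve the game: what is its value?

Row minima: T → 2, M → 1, B → -4; maximin = 2.
Column maxima: b1 → 8, b2 → 10; minimax = 8.
2 ≠ 8, so there is no saddle point; optimal play is mixed.
B is strictly dominated by M, so the row player never plays it.
On the remaining 2×2 (T, M vs b1, b2):
Let the row player play T with probability p. Expected payoff against b1: 8p + 1(1−p) = 7p + 1; against b2: 2p + 10(1−p) = −8p + 10.
Setting these equal: 7p + 1 = −8p + 10 ⇒ 15p = 9 ⇒ p = 3/5, and the value is (7)·(3/5) + 1 = 26/5.
For the column player: with q = P(b1), equating T's and M's payoffs gives 6q + 2 = −9q + 10 ⇒ q = 8/15.

26/5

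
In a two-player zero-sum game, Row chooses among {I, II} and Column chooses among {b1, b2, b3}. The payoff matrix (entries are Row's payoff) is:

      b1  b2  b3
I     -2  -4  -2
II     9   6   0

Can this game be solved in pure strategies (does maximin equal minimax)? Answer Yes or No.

Yes

Row minima: I → -4, II → 0; maximin = 0.
Column maxima: b1 → 9, b2 → 6, b3 → 0; minimax = 0.
maximin = minimax = 0, so a saddle point exists.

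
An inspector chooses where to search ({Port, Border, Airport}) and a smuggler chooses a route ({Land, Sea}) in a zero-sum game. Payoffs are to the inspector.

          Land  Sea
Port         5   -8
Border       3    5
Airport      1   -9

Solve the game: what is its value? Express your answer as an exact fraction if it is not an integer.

Row minima: Port → -8, Border → 3, Airport → -9; maximin = 3.
Column maxima: Land → 5, Sea → 5; minimax = 5.
3 ≠ 5, so there is no saddle point; optimal play is mixed.
Airport is strictly dominated by Port, so the inspector never plays it.
On the remaining 2×2 (Port, Border vs Land, Sea):
Let the inspector play Port with probability p. Expected payoff against Land: 5p + 3(1−p) = 2p + 3; against Sea: (-8)p + 5(1−p) = −13p + 5.
Setting these equal: 2p + 3 = −13p + 5 ⇒ 15p = 2 ⇒ p = 2/15, and the value is (2)·(2/15) + 3 = 49/15.
For the smuggler: with q = P(Land), equating Port's and Border's payoffs gives 13q − 8 = −2q + 5 ⇒ q = 13/15.

49/15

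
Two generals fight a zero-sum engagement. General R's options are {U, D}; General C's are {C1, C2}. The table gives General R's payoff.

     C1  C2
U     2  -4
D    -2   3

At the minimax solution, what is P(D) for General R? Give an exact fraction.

Row minima: U → -4, D → -2; maximin = -2.
Column maxima: C1 → 2, C2 → 3; minimax = 2.
-2 ≠ 2, so there is no saddle point; optimal play is mixed.
Let General R play U with probability p. Expected payoff against C1: 2p + (-2)(1−p) = 4p − 2; against C2: (-4)p + 3(1−p) = −7p + 3.
Setting these equal: 4p − 2 = −7p + 3 ⇒ 11p = 5 ⇒ p = 5/11, and the value is (4)·(5/11) − 2 = -2/11.
For General C: with q = P(C1), equating U's and D's payoffs gives 6q − 4 = −5q + 3 ⇒ q = 7/11.

6/11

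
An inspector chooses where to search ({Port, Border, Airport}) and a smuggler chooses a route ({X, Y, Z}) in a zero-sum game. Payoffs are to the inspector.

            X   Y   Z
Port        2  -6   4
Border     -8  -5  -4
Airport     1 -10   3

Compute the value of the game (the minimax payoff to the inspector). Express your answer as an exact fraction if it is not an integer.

-58/11

Row minima: Port → -6, Border → -8, Airport → -10; maximin = -6.
Column maxima: X → 2, Y → -5, Z → 4; minimax = -5.
-6 ≠ -5, so there is no saddle point; optimal play is mixed.
Airport is strictly dominated by Port, so the inspector never plays it.
Z is strictly dominated by X (it gives the inspector strictly more in every row), so the smuggler never plays it.
On the remaining 2×2 (Port, Border vs X, Y):
Let the inspector play Port with probability p. Expected payoff against X: 2p + (-8)(1−p) = 10p − 8; against Y: (-6)p + (-5)(1−p) = −p − 5.
Setting these equal: 10p − 8 = −p − 5 ⇒ 11p = 3 ⇒ p = 3/11, and the value is (10)·(3/11) − 8 = -58/11.
For the smuggler: with q = P(X), equating Port's and Border's payoffs gives 8q − 6 = −3q − 5 ⇒ q = 1/11.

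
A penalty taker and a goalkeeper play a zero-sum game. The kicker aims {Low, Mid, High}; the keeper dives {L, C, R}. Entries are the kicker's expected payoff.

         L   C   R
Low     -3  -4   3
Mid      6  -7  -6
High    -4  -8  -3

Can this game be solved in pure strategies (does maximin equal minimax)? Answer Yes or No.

Row minima: Low → -4, Mid → -7, High → -8; maximin = -4.
Column maxima: L → 6, C → -4, R → 3; minimax = -4.
maximin = minimax = -4, so a saddle point exists.

Yes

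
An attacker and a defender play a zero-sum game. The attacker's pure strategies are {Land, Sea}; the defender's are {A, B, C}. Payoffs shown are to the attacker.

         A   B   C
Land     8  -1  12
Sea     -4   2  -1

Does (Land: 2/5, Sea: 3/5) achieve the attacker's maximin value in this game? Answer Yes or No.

Yes

Against A this mix gives (2/5)·8 + (3/5)·(-4) = 4/5.
Against B this mix gives (2/5)·(-1) + (3/5)·2 = 4/5.
Against C this mix gives (2/5)·12 + (3/5)·(-1) = 21/5.
All of the defender's active replies (A, B) yield 4/5, and no column does worse for the attacker. The mix makes the defender indifferent and guarantees 4/5, so it is optimal.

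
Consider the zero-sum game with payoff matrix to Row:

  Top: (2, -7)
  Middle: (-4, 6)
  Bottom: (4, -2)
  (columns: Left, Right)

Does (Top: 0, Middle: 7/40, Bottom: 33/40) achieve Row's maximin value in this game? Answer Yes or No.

No

Against Left this mix gives (7/40)·(-4) + (33/40)·4 = 13/5.
Against Right this mix gives (7/40)·6 + (33/40)·(-2) = -3/5.
Column will play Right, holding Row to -3/5. Shifting weight toward the row that does better against Right would raise this floor (the equalizing mix achieves 1 against both Right and Left), so the proposed strategy is not optimal.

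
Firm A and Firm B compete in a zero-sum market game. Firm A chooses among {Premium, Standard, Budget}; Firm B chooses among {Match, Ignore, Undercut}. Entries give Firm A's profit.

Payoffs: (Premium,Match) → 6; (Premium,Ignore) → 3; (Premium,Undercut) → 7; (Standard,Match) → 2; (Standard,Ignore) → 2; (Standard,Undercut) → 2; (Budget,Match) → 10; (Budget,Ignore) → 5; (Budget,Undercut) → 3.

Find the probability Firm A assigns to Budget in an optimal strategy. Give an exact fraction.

Row minima: Premium → 3, Standard → 2, Budget → 3; maximin = 3.
Column maxima: Match → 10, Ignore → 5, Undercut → 7; minimax = 5.
3 ≠ 5, so there is no saddle point; optimal play is mixed.
Standard is strictly dominated by Premium, so Firm A never plays it.
With Standard eliminated, Match is strictly dominated by Ignore (it gives Firm A strictly more in every remaining row), so Firm B never plays it.
On the remaining 2×2 (Premium, Budget vs Ignore, Undercut):
Let Firm A play Premium with probability p. Expected payoff against Ignore: 3p + 5(1−p) = −2p + 5; against Undercut: 7p + 3(1−p) = 4p + 3.
Setting these equal: −2p + 5 = 4p + 3 ⇒ −6p = -2 ⇒ p = 1/3, and the value is (-2)·(1/3) + 5 = 13/3.
For Firm B: with q = P(Ignore), equating Premium's and Budget's payoffs gives −4q + 7 = 2q + 3 ⇒ q = 2/3.

2/3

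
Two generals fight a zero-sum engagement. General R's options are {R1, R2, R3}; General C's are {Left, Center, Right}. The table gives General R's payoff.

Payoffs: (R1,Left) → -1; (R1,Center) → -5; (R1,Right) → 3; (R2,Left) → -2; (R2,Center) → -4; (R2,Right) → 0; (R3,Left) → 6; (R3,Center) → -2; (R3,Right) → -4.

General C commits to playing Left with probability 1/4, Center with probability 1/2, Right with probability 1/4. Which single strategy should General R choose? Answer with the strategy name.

R3

Expected payoff of R1: (1/4)·(-1) + (1/2)·(-5) + (1/4)·3 = -2.
Expected payoff of R2: (1/4)·(-2) + (1/2)·(-4) + (1/4)·0 = -5/2.
Expected payoff of R3: (1/4)·6 + (1/2)·(-2) + (1/4)·(-4) = -1/2.
The largest is -1/2, so General R's best response is R3.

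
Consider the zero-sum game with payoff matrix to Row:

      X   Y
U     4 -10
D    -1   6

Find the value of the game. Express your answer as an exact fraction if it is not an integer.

Row minima: U → -10, D → -1; maximin = -1.
Column maxima: X → 4, Y → 6; minimax = 4.
-1 ≠ 4, so there is no saddle point; optimal play is mixed.
Let Row play U with probability p. Expected payoff against X: 4p + (-1)(1−p) = 5p − 1; against Y: (-10)p + 6(1−p) = −16p + 6.
Setting these equal: 5p − 1 = −16p + 6 ⇒ 21p = 7 ⇒ p = 1/3, and the value is (5)·(1/3) − 1 = 2/3.
For Column: with q = P(X), equating U's and D's payoffs gives 14q − 10 = −7q + 6 ⇒ q = 16/21.

2/3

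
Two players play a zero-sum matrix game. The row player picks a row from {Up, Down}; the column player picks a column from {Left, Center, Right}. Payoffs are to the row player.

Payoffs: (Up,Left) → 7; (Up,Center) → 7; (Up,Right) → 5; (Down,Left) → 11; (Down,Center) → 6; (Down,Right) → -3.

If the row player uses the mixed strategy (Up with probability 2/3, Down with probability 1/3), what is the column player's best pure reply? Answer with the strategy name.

Right

If the column player plays Left, the row player's expected payoff is (2/3)·7 + (1/3)·11 = 25/3.
If the column player plays Center, the row player's expected payoff is (2/3)·7 + (1/3)·6 = 20/3.
If the column player plays Right, the row player's expected payoff is (2/3)·5 + (1/3)·(-3) = 7/3.
The column player minimizes the row player's payoff; the smallest is 7/3, so the best response is Right.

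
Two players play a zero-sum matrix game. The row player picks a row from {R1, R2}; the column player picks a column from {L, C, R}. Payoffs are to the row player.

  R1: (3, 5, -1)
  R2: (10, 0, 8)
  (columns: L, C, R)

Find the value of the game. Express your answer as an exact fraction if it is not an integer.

20/7

Row minima: R1 → -1, R2 → 0; maximin = 0.
Column maxima: L → 10, C → 5, R → 8; minimax = 5.
0 ≠ 5, so there is no saddle point; optimal play is mixed.
L is strictly dominated by R (it gives the row player strictly more in every row), so the column player never plays it.
On the remaining 2×2 (R1, R2 vs C, R):
Let the row player play R1 with probability p. Expected payoff against C: 5p + 0(1−p) = 5p; against R: (-1)p + 8(1−p) = −9p + 8.
Setting these equal: 5p = −9p + 8 ⇒ 14p = 8 ⇒ p = 4/7, and the value is (5)·(4/7) = 20/7.
For the column player: with q = P(C), equating R1's and R2's payoffs gives 6q − 1 = −8q + 8 ⇒ q = 9/14.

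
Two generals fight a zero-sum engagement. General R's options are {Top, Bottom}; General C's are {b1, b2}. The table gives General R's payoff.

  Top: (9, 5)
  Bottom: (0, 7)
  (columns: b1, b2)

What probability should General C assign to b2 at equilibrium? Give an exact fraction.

9/11

Row minima: Top → 5, Bottom → 0; maximin = 5.
Column maxima: b1 → 9, b2 → 7; minimax = 7.
5 ≠ 7, so there is no saddle point; optimal play is mixed.
Let General R play Top with probability p. Expected payoff against b1: 9p + 0(1−p) = 9p; against b2: 5p + 7(1−p) = −2p + 7.
Setting these equal: 9p = −2p + 7 ⇒ 11p = 7 ⇒ p = 7/11, and the value is (9)·(7/11) = 63/11.
For General C: with q = P(b1), equating Top's and Bottom's payoffs gives 4q + 5 = −7q + 7 ⇒ q = 2/11.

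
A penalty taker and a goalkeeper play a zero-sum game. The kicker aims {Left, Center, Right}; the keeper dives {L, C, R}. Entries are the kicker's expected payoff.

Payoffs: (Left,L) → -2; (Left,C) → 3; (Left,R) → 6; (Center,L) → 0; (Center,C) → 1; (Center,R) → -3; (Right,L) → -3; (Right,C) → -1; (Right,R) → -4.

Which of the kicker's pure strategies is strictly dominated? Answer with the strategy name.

Right

Left gives a strictly higher payoff than Right against every column: -2 > -3, 3 > -1, 6 > -4.
So Right is strictly dominated and the kicker never plays it.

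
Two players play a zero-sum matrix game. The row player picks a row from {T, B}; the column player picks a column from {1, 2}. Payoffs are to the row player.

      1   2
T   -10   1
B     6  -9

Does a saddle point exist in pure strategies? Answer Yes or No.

No

Row minima: T → -10, B → -9; maximin = -9.
Column maxima: 1 → 6, 2 → 1; minimax = 1.
-9 ≠ 1, so no pure-strategy equilibrium exists.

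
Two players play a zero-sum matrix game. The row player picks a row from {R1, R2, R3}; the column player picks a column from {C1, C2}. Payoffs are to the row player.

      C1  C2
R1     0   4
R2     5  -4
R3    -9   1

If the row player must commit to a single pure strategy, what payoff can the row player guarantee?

Row minima: R1 → 0, R2 → -4, R3 → -9.
The best of these is 0.

0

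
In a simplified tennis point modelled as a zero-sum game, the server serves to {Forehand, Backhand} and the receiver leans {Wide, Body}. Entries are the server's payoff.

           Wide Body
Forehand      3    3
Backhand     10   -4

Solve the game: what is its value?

3

Row minima: Forehand → 3, Backhand → -4; maximin = 3.
Column maxima: Wide → 10, Body → 3; minimax = 3.
Since maximin = minimax = 3, there is a saddle point and the value is 3.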